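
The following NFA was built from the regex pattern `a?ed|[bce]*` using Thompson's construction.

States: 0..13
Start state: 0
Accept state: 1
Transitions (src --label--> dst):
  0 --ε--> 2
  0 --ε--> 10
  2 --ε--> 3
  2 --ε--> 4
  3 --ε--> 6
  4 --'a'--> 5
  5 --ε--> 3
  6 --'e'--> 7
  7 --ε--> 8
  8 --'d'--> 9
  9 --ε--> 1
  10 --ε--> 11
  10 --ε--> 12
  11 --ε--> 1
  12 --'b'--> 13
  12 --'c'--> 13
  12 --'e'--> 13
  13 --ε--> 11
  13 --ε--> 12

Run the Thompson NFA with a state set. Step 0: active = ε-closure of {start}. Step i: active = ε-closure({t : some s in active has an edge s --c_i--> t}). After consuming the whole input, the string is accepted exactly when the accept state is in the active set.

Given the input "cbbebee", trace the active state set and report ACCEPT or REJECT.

initial (ε-close {0}): {0,1,2,3,4,6,10,11,12}
'c' @ 1: {1,11,12,13}  ✓accept
'b' @ 2: {1,11,12,13}  ✓accept
'b' @ 3: {1,11,12,13}  ✓accept
'e' @ 4: {1,11,12,13}  ✓accept
'b' @ 5: {1,11,12,13}  ✓accept
'e' @ 6: {1,11,12,13}  ✓accept
'e' @ 7: {1,11,12,13}  ✓accept
after full input: {1,11,12,13}  (accept=1 in)

Answer: ACCEPT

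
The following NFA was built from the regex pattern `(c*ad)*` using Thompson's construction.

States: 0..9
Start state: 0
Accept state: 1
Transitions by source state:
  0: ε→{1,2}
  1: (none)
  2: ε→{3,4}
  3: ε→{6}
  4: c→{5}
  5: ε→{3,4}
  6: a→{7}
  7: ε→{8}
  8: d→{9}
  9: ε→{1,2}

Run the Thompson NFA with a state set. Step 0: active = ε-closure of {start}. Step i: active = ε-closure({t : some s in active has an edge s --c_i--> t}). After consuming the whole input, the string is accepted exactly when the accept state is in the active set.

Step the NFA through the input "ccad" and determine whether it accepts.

Answer: ACCEPT

Steps:
S₀ = ε-closure({0}) = {0,1,2,3,4,6}
'c' @ 1: {3,4,5,6}
'c' @ 2: {3,4,5,6}
'a' @ 3: {7,8}
'd' @ 4: {1,2,3,4,6,9}  ✓accept
after full input: {1,2,3,4,6,9}  (accept=1 in)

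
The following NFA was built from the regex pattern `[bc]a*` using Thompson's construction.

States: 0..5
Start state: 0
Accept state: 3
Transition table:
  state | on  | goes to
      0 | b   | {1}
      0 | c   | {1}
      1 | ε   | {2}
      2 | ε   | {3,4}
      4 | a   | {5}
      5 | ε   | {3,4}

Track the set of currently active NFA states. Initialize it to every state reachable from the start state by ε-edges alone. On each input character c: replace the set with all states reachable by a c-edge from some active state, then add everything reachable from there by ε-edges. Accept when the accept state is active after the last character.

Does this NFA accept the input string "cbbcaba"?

Answer: REJECT

Trace:
S₀ = ε-closure({0}) = {0}
'c' @ 1: {1,2,3,4}  ✓accept
'b' @ 2: {}  — dead — no transitions
rest 'bcaba' ignored (set empty)
final: {}; accept 3 not in set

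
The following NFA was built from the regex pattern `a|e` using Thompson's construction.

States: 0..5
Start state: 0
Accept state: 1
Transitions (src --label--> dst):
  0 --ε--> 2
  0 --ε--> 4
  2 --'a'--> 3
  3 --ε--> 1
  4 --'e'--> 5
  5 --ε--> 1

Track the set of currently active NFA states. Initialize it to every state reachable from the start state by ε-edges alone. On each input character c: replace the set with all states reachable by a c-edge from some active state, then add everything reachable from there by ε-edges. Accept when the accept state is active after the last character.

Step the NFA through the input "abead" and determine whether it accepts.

initial (ε-close {0}): {0,2,4}
'a' @ 1: {1,3}  [accepting]
'b' @ 2: {}  — dead — no transitions
rest 'ead' ignored (set empty)
final: {}; accept 1 not in set

Answer: REJECT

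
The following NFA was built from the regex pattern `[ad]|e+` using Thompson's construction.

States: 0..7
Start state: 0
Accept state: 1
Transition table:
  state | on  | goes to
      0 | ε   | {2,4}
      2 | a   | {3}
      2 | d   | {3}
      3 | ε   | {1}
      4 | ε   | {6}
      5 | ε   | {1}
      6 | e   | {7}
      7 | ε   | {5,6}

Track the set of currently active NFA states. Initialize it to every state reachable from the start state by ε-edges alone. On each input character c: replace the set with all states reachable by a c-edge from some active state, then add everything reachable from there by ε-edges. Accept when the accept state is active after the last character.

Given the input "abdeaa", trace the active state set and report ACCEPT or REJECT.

start: ε-closure({0}) = {0,2,4,6}
'a' @ 1: {1,3}  ✓accept
'b' @ 2: {}  — no active states
rest 'deaa' ignored (set empty)
final: {}; accept 1 not in set

Answer: REJECT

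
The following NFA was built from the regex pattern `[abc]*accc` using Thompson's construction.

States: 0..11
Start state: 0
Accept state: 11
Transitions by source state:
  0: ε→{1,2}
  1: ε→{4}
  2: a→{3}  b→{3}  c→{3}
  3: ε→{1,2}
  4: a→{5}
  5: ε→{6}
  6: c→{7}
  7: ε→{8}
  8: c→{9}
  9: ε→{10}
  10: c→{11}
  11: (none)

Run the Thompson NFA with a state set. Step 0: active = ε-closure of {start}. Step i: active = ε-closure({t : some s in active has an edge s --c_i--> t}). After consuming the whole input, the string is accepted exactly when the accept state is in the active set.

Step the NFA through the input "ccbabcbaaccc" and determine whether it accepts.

Answer: ACCEPT

Trace:
S₀ = ε-closure({0}) = {0,1,2,4}
'c' @ 1: {1,2,3,4}
'c' @ 2: {1,2,3,4}
'b' @ 3: {1,2,3,4}
'a' @ 4: {1,2,3,4,5,6}
'b' @ 5: {1,2,3,4}
'c' @ 6: {1,2,3,4}
'b' @ 7: {1,2,3,4}
'a' @ 8: {1,2,3,4,5,6}
'a' @ 9: {1,2,3,4,5,6}
'c' @ 10: {1,2,3,4,7,8}
'c' @ 11: {1,2,3,4,9,10}
'c' @ 12: {1,2,3,4,11}  (accept∈set)
end set {1,2,3,4,11} — state 11 in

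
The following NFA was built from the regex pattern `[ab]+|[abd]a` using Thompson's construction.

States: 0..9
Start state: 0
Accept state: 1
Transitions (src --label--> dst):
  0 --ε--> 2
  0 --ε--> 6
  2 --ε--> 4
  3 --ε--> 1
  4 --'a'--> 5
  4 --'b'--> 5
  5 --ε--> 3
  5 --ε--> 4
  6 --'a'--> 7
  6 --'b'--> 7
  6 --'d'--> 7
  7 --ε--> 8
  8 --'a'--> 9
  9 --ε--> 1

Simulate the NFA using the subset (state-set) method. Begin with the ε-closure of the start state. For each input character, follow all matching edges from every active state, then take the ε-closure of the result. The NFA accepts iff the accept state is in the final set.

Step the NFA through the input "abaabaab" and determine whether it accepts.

initial (ε-close {0}): {0,2,4,6}
'a' @ 1: {1,3,4,5,7,8}  [accepting]
'b' @ 2: {1,3,4,5}  [accepting]
'a' @ 3: {1,3,4,5}  [accepting]
'a' @ 4: {1,3,4,5}  [accepting]
'b' @ 5: {1,3,4,5}  [accepting]
'a' @ 6: {1,3,4,5}  [accepting]
'a' @ 7: {1,3,4,5}  [accepting]
'b' @ 8: {1,3,4,5}  [accepting]
end set {1,3,4,5} — state 1 in

Answer: ACCEPT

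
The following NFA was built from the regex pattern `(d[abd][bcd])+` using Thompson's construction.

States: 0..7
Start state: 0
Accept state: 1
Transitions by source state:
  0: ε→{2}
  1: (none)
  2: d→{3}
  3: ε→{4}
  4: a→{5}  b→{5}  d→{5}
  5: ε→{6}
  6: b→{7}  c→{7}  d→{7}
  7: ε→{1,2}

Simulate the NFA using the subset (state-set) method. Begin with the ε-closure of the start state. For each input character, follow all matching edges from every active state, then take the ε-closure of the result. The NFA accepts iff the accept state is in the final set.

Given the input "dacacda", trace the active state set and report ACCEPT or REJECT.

Answer: REJECT

Steps:
S₀ = ε-closure({0}) = {0,2}
'd' @ 1: {3,4}
'a' @ 2: {5,6}
'c' @ 3: {1,2,7}  (accept∈set)
'a' @ 4: {}  — no active states
rest 'cda' ignored (set empty)
end set {} — state 1 not in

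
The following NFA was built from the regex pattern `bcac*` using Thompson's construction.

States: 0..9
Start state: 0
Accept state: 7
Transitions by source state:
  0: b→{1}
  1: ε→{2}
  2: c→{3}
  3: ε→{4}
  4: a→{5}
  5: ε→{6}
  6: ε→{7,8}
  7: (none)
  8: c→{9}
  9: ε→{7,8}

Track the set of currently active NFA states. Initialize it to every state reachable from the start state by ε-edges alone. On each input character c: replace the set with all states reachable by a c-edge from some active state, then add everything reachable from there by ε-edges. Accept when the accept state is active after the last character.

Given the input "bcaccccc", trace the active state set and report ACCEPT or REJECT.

start: ε-closure({0}) = {0}
'b' @ 1: {1,2}
'c' @ 2: {3,4}
'a' @ 3: {5,6,7,8}  [accepting]
'c' @ 4: {7,8,9}  [accepting]
'c' @ 5: {7,8,9}  [accepting]
'c' @ 6: {7,8,9}  [accepting]
'c' @ 7: {7,8,9}  [accepting]
'c' @ 8: {7,8,9}  [accepting]
after full input: {7,8,9}  (accept=7 in)

Answer: ACCEPT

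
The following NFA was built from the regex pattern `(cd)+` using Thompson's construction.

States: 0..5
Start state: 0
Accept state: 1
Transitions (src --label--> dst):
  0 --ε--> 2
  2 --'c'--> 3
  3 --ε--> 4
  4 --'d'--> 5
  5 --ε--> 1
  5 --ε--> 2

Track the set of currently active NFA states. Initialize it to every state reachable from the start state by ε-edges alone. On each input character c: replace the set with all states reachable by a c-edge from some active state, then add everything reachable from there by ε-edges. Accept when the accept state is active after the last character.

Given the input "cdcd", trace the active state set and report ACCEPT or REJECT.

Answer: ACCEPT

Trace:
start: ε-closure({0}) = {0,2}
'c' @ 1: {3,4}
'd' @ 2: {1,2,5}  ✓accept
'c' @ 3: {3,4}
'd' @ 4: {1,2,5}  ✓accept
final: {1,2,5}; accept 1 in set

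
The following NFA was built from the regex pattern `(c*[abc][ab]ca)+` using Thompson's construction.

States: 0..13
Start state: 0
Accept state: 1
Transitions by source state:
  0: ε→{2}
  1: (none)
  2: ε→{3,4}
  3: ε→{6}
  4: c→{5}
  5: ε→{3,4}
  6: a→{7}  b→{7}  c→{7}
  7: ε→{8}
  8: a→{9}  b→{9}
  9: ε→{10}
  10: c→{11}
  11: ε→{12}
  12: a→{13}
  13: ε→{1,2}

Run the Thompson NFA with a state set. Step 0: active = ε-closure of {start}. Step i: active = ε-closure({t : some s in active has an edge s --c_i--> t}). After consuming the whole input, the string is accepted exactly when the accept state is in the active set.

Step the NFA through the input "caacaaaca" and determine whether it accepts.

start: ε-closure({0}) = {0,2,3,4,6}
'c' @ 1: {3,4,5,6,7,8}
'a' @ 2: {7,8,9,10}
'a' @ 3: {9,10}
'c' @ 4: {11,12}
'a' @ 5: {1,2,3,4,6,13}  (accept∈set)
'a' @ 6: {7,8}
'a' @ 7: {9,10}
'c' @ 8: {11,12}
'a' @ 9: {1,2,3,4,6,13}  (accept∈set)
final: {1,2,3,4,6,13}; accept 1 in set

Answer: ACCEPT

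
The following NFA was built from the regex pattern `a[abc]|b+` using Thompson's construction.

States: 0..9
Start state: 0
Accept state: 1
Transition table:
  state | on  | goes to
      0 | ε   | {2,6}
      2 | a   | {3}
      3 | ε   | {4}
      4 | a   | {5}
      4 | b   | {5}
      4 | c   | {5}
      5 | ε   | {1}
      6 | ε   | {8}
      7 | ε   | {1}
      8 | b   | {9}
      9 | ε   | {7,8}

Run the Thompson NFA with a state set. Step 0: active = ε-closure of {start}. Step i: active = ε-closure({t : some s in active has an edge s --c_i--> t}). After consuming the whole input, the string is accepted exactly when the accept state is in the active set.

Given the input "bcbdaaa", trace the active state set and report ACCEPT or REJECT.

Answer: REJECT

Trace:
initial (ε-close {0}): {0,2,6,8}
'b' @ 1: {1,7,8,9}  (accept∈set)
'c' @ 2: {}  — dead — no transitions
rest 'bdaaa' ignored (set empty)
final: {}; accept 1 not in set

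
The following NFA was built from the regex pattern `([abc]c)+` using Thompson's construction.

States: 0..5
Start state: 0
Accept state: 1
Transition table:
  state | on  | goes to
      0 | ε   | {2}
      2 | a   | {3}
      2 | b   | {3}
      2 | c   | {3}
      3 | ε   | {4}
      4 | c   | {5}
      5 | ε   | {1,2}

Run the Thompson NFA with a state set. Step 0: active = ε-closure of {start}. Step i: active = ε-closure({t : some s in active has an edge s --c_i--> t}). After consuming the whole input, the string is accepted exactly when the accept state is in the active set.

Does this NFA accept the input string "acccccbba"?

Answer: REJECT

Steps:
initial (ε-close {0}): {0,2}
'a' @ 1: {3,4}
'c' @ 2: {1,2,5}  [accepting]
'c' @ 3: {3,4}
'c' @ 4: {1,2,5}  [accepting]
'c' @ 5: {3,4}
'c' @ 6: {1,2,5}  [accepting]
'b' @ 7: {3,4}
'b' @ 8: {}  — dead — no transitions
rest 'a' ignored (set empty)
after full input: {}  (accept=1 not in)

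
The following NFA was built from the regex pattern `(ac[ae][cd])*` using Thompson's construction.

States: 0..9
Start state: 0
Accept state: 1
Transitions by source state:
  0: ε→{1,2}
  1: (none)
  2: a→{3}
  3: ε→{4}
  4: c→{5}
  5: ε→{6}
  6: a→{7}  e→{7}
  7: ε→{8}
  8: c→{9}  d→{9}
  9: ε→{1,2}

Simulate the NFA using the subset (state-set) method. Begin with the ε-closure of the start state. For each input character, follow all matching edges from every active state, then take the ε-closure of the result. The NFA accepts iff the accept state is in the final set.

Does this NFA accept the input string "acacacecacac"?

start: ε-closure({0}) = {0,1,2}
'a' @ 1: {3,4}
'c' @ 2: {5,6}
'a' @ 3: {7,8}
'c' @ 4: {1,2,9}  [accepting]
'a' @ 5: {3,4}
'c' @ 6: {5,6}
'e' @ 7: {7,8}
'c' @ 8: {1,2,9}  [accepting]
'a' @ 9: {3,4}
'c' @ 10: {5,6}
'a' @ 11: {7,8}
'c' @ 12: {1,2,9}  [accepting]
after full input: {1,2,9}  (accept=1 in)

Answer: ACCEPT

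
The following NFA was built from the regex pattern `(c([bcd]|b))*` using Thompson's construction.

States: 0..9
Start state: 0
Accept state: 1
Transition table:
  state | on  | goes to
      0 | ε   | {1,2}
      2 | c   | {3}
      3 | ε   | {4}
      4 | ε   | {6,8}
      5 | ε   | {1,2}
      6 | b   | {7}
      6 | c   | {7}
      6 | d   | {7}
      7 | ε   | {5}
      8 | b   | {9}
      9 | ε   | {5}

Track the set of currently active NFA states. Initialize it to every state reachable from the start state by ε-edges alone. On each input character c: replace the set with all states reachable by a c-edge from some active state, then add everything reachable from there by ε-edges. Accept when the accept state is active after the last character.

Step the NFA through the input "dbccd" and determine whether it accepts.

Answer: REJECT

Trace:
S₀ = ε-closure({0}) = {0,1,2}
'd' @ 1: {}  — no active states
rest 'bccd' ignored (set empty)
after full input: {}  (accept=1 not in)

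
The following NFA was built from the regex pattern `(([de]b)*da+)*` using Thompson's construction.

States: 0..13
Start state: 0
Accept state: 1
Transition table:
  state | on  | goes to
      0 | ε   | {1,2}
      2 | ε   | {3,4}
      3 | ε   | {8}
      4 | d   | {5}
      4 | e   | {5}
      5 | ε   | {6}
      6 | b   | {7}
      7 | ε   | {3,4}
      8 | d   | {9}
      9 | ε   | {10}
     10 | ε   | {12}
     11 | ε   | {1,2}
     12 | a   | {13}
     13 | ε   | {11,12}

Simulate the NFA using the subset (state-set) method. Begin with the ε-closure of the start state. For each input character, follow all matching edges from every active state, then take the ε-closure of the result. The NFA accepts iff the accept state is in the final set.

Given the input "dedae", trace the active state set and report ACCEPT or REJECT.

S₀ = ε-closure({0}) = {0,1,2,3,4,8}
'd' @ 1: {5,6,9,10,12}
'e' @ 2: {}  — state set empty
rest 'dae' ignored (set empty)
after full input: {}  (accept=1 not in)

Answer: REJECT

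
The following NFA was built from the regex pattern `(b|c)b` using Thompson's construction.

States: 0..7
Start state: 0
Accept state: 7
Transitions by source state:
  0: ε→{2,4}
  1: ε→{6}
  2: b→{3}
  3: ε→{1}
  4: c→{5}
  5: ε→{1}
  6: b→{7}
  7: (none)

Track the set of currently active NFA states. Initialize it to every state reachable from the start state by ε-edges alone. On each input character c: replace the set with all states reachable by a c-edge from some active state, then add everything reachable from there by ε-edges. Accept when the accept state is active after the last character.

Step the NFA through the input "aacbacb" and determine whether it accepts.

Answer: REJECT

Steps:
S₀ = ε-closure({0}) = {0,2,4}
'a' @ 1: {}  — dead — no transitions
rest 'acbacb' ignored (set empty)
end set {} — state 7 not in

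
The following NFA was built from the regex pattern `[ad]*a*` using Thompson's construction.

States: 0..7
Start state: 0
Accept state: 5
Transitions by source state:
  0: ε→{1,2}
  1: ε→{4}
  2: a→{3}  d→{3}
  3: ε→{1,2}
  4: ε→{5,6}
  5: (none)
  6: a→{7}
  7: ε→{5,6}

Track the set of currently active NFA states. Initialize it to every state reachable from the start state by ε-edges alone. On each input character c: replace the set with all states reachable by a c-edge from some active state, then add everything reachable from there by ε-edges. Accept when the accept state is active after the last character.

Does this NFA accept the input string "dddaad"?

S₀ = ε-closure({0}) = {0,1,2,4,5,6}
'd' @ 1: {1,2,3,4,5,6}  ✓accept
'd' @ 2: {1,2,3,4,5,6}  ✓accept
'd' @ 3: {1,2,3,4,5,6}  ✓accept
'a' @ 4: {1,2,3,4,5,6,7}  ✓accept
'a' @ 5: {1,2,3,4,5,6,7}  ✓accept
'd' @ 6: {1,2,3,4,5,6}  ✓accept
final: {1,2,3,4,5,6}; accept 5 in set

Answer: ACCEPT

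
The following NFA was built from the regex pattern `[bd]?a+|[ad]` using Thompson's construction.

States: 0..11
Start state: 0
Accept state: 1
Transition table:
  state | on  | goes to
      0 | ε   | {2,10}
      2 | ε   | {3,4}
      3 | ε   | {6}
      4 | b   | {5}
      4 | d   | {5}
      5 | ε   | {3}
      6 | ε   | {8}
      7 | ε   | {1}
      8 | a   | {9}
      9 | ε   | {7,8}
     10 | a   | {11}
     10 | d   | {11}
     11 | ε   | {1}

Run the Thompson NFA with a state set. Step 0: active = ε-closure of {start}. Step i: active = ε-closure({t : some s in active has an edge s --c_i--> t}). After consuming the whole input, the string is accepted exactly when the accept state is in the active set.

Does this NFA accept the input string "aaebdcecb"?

start: ε-closure({0}) = {0,2,3,4,6,8,10}
'a' @ 1: {1,7,8,9,11}  (accept∈set)
'a' @ 2: {1,7,8,9}  (accept∈set)
'e' @ 3: {}  — no active states
rest 'bdcecb' ignored (set empty)
after full input: {}  (accept=1 not in)

Answer: REJECT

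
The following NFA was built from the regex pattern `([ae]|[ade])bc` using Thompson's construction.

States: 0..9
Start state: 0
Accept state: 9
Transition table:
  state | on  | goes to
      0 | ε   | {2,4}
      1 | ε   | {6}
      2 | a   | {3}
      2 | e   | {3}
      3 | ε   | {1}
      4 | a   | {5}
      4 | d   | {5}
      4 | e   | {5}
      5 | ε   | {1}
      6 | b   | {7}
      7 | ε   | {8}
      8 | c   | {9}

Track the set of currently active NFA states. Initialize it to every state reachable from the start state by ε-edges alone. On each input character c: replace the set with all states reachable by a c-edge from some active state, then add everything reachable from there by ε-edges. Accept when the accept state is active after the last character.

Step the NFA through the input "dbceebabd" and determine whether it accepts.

initial (ε-close {0}): {0,2,4}
'd' @ 1: {1,5,6}
'b' @ 2: {7,8}
'c' @ 3: {9}  (accept∈set)
'e' @ 4: {}  — no active states
rest 'ebabd' ignored (set empty)
after full input: {}  (accept=9 not in)

Answer: REJECT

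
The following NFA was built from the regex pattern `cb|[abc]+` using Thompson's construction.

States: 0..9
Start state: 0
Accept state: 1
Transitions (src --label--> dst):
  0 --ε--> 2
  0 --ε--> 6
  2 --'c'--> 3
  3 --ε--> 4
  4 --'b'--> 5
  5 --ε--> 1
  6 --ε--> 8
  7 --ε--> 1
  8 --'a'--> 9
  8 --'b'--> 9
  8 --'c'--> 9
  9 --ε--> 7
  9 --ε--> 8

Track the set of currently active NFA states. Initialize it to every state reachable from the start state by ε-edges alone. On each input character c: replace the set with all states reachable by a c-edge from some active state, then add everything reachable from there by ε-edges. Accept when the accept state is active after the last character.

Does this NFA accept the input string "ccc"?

start: ε-closure({0}) = {0,2,6,8}
'c' @ 1: {1,3,4,7,8,9}  (accept∈set)
'c' @ 2: {1,7,8,9}  (accept∈set)
'c' @ 3: {1,7,8,9}  (accept∈set)
after full input: {1,7,8,9}  (accept=1 in)

Answer: ACCEPT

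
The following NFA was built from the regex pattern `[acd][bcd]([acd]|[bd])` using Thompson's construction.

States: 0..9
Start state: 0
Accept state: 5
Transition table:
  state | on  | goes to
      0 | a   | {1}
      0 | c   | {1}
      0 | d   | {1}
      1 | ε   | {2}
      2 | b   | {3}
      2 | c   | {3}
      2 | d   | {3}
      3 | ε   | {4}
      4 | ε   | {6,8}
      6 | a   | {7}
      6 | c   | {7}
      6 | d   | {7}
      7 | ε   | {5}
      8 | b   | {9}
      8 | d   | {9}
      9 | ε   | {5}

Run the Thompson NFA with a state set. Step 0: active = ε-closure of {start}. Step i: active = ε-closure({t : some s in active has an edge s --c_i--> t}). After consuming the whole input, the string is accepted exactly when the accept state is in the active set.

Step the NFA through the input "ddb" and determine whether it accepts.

Answer: ACCEPT

Derivation:
start: ε-closure({0}) = {0}
'd' @ 1: {1,2}
'd' @ 2: {3,4,6,8}
'b' @ 3: {5,9}  (accept∈set)
after full input: {5,9}  (accept=5 in)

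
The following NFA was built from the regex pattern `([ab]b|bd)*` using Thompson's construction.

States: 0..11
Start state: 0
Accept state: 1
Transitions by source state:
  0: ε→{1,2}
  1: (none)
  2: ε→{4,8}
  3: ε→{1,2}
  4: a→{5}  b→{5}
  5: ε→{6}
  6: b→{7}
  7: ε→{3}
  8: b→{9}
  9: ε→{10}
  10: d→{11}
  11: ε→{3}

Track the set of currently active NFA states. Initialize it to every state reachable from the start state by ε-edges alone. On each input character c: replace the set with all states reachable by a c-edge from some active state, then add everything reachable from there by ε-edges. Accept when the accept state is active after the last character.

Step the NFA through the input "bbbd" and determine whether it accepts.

initial (ε-close {0}): {0,1,2,4,8}
'b' @ 1: {5,6,9,10}
'b' @ 2: {1,2,3,4,7,8}  (accept∈set)
'b' @ 3: {5,6,9,10}
'd' @ 4: {1,2,3,4,8,11}  (accept∈set)
final: {1,2,3,4,8,11}; accept 1 in set

Answer: ACCEPT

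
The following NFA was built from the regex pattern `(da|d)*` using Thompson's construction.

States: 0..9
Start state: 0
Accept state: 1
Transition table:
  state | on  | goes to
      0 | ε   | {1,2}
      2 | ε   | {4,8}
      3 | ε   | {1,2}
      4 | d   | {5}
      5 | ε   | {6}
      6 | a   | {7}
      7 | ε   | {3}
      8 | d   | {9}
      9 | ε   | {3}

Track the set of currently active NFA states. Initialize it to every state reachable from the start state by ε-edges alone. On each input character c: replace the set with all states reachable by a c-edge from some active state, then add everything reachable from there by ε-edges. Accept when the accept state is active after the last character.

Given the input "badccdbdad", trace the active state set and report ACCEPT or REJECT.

Answer: REJECT

Derivation:
S₀ = ε-closure({0}) = {0,1,2,4,8}
'b' @ 1: {}  — dead — no transitions
rest 'adccdbdad' ignored (set empty)
after full input: {}  (accept=1 not in)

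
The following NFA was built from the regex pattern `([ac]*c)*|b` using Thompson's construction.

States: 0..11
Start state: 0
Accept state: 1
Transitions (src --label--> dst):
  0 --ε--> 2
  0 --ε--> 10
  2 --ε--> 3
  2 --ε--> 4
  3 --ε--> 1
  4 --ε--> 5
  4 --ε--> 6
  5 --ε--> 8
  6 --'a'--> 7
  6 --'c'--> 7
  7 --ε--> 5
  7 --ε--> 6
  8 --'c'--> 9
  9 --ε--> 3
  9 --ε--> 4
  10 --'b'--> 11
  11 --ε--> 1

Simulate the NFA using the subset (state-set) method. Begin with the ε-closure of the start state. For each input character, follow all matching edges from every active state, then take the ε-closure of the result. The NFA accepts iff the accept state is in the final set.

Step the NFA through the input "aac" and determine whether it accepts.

S₀ = ε-closure({0}) = {0,1,2,3,4,5,6,8,10}
'a' @ 1: {5,6,7,8}
'a' @ 2: {5,6,7,8}
'c' @ 3: {1,3,4,5,6,7,8,9}  (accept∈set)
end set {1,3,4,5,6,7,8,9} — state 1 in

Answer: ACCEPT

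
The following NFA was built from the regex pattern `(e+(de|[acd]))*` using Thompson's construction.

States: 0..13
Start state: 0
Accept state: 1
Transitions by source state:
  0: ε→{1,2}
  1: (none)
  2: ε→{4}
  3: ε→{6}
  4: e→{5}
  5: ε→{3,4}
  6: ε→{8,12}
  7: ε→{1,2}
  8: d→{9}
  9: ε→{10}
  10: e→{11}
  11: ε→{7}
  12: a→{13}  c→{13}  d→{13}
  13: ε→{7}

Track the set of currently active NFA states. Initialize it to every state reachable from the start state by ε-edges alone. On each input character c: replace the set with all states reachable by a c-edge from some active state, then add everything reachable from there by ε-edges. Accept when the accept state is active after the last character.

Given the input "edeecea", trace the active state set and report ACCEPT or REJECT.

Answer: ACCEPT

Derivation:
initial (ε-close {0}): {0,1,2,4}
'e' @ 1: {3,4,5,6,8,12}
'd' @ 2: {1,2,4,7,9,10,13}  ✓accept
'e' @ 3: {1,2,3,4,5,6,7,8,11,12}  ✓accept
'e' @ 4: {3,4,5,6,8,12}
'c' @ 5: {1,2,4,7,13}  ✓accept
'e' @ 6: {3,4,5,6,8,12}
'a' @ 7: {1,2,4,7,13}  ✓accept
end set {1,2,4,7,13} — state 1 in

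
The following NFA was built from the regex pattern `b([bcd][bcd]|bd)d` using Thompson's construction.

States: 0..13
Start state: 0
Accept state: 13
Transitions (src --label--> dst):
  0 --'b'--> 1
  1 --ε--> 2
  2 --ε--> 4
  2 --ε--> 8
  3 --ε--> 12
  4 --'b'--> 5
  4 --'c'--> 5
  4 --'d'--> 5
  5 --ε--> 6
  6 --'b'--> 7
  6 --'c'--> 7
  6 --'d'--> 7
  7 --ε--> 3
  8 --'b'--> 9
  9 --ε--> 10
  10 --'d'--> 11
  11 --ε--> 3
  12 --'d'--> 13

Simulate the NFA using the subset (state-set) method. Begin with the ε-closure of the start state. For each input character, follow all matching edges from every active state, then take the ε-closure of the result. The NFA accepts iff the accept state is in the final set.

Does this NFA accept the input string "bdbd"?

S₀ = ε-closure({0}) = {0}
'b' @ 1: {1,2,4,8}
'd' @ 2: {5,6}
'b' @ 3: {3,7,12}
'd' @ 4: {13}  [accepting]
after full input: {13}  (accept=13 in)

Answer: ACCEPT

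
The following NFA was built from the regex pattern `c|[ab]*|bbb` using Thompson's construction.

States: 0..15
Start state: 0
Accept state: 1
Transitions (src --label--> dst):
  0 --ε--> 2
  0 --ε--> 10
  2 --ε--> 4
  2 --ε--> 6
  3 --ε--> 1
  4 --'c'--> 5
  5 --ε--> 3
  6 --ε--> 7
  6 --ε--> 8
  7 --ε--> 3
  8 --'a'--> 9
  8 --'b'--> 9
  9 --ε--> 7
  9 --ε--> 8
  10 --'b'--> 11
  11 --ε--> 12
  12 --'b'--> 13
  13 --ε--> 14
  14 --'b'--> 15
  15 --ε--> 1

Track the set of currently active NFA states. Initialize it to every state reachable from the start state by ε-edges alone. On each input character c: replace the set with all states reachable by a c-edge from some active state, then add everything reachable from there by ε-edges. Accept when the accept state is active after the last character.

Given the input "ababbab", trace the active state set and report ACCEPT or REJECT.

initial (ε-close {0}): {0,1,2,3,4,6,7,8,10}
'a' @ 1: {1,3,7,8,9}  [accepting]
'b' @ 2: {1,3,7,8,9}  [accepting]
'a' @ 3: {1,3,7,8,9}  [accepting]
'b' @ 4: {1,3,7,8,9}  [accepting]
'b' @ 5: {1,3,7,8,9}  [accepting]
'a' @ 6: {1,3,7,8,9}  [accepting]
'b' @ 7: {1,3,7,8,9}  [accepting]
end set {1,3,7,8,9} — state 1 in

Answer: ACCEPT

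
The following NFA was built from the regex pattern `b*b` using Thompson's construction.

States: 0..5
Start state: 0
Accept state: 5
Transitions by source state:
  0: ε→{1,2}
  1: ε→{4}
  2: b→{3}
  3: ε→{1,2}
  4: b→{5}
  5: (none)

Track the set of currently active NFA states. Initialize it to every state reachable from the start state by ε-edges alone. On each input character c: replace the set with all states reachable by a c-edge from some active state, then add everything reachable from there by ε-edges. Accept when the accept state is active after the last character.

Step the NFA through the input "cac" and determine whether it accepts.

Answer: REJECT

Steps:
start: ε-closure({0}) = {0,1,2,4}
'c' @ 1: {}  — state set empty
rest 'ac' ignored (set empty)
end set {} — state 5 not in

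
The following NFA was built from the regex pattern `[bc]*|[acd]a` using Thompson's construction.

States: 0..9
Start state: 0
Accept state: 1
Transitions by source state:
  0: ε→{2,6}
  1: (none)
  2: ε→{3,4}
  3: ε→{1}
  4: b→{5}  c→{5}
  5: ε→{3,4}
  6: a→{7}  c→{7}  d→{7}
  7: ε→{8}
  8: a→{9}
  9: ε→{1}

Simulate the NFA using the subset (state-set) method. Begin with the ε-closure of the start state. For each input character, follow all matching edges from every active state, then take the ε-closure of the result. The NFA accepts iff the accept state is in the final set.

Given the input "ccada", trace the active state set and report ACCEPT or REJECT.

Answer: REJECT

Trace:
S₀ = ε-closure({0}) = {0,1,2,3,4,6}
'c' @ 1: {1,3,4,5,7,8}  [accepting]
'c' @ 2: {1,3,4,5}  [accepting]
'a' @ 3: {}  — state set empty
rest 'da' ignored (set empty)
after full input: {}  (accept=1 not in)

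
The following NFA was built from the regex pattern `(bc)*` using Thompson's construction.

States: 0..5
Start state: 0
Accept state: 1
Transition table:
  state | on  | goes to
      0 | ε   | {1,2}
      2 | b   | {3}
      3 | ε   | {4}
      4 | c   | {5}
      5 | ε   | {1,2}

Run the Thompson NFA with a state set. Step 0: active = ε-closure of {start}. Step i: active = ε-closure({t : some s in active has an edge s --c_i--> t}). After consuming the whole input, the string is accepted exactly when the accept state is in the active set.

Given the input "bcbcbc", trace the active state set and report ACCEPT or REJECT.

Answer: ACCEPT

Derivation:
initial (ε-close {0}): {0,1,2}
'b' @ 1: {3,4}
'c' @ 2: {1,2,5}  [accepting]
'b' @ 3: {3,4}
'c' @ 4: {1,2,5}  [accepting]
'b' @ 5: {3,4}
'c' @ 6: {1,2,5}  [accepting]
end set {1,2,5} — state 1 in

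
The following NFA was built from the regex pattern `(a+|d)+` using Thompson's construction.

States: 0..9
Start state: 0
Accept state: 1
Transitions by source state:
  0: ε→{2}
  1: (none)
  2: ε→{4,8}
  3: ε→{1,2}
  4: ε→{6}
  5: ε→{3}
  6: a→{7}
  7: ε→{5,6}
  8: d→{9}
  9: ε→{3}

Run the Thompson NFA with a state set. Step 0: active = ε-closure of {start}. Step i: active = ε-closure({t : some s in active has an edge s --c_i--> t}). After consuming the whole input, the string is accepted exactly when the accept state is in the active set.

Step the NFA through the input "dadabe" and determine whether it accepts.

start: ε-closure({0}) = {0,2,4,6,8}
'd' @ 1: {1,2,3,4,6,8,9}  ✓accept
'a' @ 2: {1,2,3,4,5,6,7,8}  ✓accept
'd' @ 3: {1,2,3,4,6,8,9}  ✓accept
'a' @ 4: {1,2,3,4,5,6,7,8}  ✓accept
'b' @ 5: {}  — dead — no transitions
rest 'e' ignored (set empty)
final: {}; accept 1 not in set

Answer: REJECT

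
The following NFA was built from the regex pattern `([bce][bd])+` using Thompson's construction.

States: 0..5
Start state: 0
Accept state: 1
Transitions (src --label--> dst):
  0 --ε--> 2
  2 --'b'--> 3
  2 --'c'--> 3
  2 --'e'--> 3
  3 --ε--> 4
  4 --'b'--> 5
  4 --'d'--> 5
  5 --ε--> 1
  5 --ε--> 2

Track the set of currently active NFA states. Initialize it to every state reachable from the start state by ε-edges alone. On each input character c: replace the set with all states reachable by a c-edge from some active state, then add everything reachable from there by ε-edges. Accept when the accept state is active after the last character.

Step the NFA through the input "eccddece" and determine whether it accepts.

Answer: REJECT

Steps:
initial (ε-close {0}): {0,2}
'e' @ 1: {3,4}
'c' @ 2: {}  — state set empty
rest 'cddece' ignored (set empty)
end set {} — state 1 not in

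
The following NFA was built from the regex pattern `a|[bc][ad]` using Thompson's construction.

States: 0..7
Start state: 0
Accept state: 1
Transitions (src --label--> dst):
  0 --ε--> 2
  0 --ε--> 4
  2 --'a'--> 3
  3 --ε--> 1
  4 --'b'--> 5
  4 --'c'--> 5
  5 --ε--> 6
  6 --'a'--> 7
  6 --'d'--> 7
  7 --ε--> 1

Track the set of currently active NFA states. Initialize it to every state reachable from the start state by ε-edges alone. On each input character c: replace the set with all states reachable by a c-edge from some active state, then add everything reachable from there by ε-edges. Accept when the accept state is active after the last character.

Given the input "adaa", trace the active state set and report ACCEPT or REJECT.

Answer: REJECT

Derivation:
initial (ε-close {0}): {0,2,4}
'a' @ 1: {1,3}  [accepting]
'd' @ 2: {}  — dead — no transitions
rest 'aa' ignored (set empty)
end set {} — state 1 not in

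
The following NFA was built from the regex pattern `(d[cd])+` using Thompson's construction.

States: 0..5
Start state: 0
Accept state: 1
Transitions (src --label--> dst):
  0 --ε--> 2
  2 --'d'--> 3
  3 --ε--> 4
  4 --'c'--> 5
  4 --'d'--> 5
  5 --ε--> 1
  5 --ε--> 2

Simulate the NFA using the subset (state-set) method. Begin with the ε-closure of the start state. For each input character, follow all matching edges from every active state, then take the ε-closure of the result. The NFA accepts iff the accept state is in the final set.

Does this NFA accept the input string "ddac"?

S₀ = ε-closure({0}) = {0,2}
'd' @ 1: {3,4}
'd' @ 2: {1,2,5}  [accepting]
'a' @ 3: {}  — dead — no transitions
rest 'c' ignored (set empty)
after full input: {}  (accept=1 not in)

Answer: REJECT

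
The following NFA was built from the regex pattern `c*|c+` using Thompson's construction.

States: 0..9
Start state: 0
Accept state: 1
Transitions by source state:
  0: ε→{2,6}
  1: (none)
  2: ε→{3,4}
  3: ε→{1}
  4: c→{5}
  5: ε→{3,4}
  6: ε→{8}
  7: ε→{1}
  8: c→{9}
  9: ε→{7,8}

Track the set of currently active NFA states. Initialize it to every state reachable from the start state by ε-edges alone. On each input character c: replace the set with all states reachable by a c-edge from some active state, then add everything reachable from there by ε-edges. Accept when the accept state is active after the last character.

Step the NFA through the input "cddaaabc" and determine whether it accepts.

initial (ε-close {0}): {0,1,2,3,4,6,8}
'c' @ 1: {1,3,4,5,7,8,9}  (accept∈set)
'd' @ 2: {}  — no active states
rest 'daaabc' ignored (set empty)
final: {}; accept 1 not in set

Answer: REJECT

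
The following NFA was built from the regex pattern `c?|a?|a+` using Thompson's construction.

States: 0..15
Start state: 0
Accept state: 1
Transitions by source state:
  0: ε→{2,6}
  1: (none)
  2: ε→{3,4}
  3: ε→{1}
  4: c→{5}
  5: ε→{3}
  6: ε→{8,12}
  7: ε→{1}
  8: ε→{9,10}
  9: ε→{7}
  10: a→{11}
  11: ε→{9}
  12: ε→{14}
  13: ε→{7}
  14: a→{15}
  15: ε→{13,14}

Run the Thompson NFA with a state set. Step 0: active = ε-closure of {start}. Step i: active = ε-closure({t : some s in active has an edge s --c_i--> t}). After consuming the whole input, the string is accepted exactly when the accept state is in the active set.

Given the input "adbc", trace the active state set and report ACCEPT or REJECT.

Answer: REJECT

Derivation:
initial (ε-close {0}): {0,1,2,3,4,6,7,8,9,10,12,14}
'a' @ 1: {1,7,9,11,13,14,15}  (accept∈set)
'd' @ 2: {}  — state set empty
rest 'bc' ignored (set empty)
after full input: {}  (accept=1 not in)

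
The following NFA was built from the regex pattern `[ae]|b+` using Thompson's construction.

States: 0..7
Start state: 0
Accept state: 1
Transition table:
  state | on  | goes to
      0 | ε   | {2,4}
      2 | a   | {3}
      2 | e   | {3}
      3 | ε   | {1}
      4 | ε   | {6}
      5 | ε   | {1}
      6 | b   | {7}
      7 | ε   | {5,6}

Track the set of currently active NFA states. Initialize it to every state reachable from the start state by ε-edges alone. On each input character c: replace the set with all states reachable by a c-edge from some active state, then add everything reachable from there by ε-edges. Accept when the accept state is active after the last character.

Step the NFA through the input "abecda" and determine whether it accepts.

Answer: REJECT

Trace:
initial (ε-close {0}): {0,2,4,6}
'a' @ 1: {1,3}  (accept∈set)
'b' @ 2: {}  — dead — no transitions
rest 'ecda' ignored (set empty)
after full input: {}  (accept=1 not in)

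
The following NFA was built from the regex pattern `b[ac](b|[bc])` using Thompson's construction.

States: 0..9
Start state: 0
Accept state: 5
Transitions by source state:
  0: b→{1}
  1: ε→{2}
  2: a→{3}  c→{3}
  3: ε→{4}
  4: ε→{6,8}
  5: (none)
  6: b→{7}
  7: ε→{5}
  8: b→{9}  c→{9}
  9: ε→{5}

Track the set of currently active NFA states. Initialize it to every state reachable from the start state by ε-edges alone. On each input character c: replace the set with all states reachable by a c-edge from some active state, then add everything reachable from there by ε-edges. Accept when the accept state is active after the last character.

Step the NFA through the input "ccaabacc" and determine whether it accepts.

Answer: REJECT

Steps:
S₀ = ε-closure({0}) = {0}
'c' @ 1: {}  — no active states
rest 'caabacc' ignored (set empty)
final: {}; accept 5 not in set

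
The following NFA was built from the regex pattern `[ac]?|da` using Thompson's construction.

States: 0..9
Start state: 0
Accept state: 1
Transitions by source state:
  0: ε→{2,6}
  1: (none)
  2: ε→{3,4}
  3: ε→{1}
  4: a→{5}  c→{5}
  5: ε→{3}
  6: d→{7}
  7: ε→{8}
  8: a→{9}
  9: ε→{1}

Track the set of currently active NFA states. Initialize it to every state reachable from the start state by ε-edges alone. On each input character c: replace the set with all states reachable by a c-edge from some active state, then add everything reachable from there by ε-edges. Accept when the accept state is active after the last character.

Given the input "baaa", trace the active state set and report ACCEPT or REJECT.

Answer: REJECT

Steps:
initial (ε-close {0}): {0,1,2,3,4,6}
'b' @ 1: {}  — dead — no transitions
rest 'aaa' ignored (set empty)
after full input: {}  (accept=1 not in)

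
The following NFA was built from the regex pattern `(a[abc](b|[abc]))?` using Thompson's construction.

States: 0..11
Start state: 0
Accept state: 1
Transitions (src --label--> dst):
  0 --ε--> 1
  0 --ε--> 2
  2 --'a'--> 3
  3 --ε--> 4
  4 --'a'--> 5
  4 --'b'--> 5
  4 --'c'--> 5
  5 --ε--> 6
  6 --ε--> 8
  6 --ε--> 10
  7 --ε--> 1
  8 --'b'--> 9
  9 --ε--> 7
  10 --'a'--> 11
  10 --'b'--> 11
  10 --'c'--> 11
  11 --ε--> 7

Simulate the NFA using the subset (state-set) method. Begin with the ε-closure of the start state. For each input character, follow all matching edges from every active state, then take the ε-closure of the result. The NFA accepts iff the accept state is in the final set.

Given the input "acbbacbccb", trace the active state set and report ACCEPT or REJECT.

start: ε-closure({0}) = {0,1,2}
'a' @ 1: {3,4}
'c' @ 2: {5,6,8,10}
'b' @ 3: {1,7,9,11}  ✓accept
'b' @ 4: {}  — no active states
rest 'acbccb' ignored (set empty)
end set {} — state 1 not in

Answer: REJECT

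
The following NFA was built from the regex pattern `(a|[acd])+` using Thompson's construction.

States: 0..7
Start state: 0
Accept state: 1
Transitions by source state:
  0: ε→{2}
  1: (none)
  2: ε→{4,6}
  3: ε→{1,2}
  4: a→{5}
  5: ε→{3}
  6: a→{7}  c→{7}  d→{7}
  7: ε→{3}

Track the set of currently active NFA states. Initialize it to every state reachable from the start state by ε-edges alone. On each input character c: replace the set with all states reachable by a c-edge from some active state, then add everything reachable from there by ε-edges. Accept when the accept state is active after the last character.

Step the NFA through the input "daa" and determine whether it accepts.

Answer: ACCEPT

Trace:
S₀ = ε-closure({0}) = {0,2,4,6}
'd' @ 1: {1,2,3,4,6,7}  ✓accept
'a' @ 2: {1,2,3,4,5,6,7}  ✓accept
'a' @ 3: {1,2,3,4,5,6,7}  ✓accept
after full input: {1,2,3,4,5,6,7}  (accept=1 in)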